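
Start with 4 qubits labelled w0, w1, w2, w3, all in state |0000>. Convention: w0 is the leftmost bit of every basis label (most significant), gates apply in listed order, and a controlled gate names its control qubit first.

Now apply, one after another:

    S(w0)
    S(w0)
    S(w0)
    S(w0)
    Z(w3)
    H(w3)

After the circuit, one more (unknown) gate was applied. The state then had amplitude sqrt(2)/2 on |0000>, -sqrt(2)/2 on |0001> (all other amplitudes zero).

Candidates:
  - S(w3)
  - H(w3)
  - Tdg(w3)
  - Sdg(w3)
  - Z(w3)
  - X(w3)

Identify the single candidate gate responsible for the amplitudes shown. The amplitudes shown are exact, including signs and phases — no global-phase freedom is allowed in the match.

The applied gate was Z(w3). Key observation: gates 1-4 undo each other exactly, leaving only the rest of the circuit to track.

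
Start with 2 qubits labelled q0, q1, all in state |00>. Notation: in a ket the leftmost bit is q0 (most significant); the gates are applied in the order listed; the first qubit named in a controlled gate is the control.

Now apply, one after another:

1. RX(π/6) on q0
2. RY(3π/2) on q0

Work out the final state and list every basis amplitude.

The resulting statevector has amplitude -(1 - I)*(sqrt(3) + I)/4 on |00>, 0 on |01>, (1 - I)*(1 + sqrt(3)*I)/4 on |10>, 0 on |11>.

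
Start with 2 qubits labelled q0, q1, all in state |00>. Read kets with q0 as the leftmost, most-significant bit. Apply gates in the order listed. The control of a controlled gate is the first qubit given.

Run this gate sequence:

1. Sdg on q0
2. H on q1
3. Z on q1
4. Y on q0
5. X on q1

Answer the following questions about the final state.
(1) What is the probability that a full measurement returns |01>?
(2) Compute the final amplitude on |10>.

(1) Outcome |01> occurs with probability 0.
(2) |10> carries amplitude -sqrt(2)*I/2 in the final state.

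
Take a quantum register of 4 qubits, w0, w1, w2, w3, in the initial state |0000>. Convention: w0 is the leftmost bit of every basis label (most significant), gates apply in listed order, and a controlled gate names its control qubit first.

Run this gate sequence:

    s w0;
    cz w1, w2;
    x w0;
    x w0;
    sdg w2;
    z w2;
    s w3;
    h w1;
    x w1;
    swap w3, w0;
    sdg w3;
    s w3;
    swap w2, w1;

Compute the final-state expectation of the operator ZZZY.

In the final state, ZZZY has expectation 0. Key observation: the block from step 3 through step 4 cancels to the identity and can be dropped.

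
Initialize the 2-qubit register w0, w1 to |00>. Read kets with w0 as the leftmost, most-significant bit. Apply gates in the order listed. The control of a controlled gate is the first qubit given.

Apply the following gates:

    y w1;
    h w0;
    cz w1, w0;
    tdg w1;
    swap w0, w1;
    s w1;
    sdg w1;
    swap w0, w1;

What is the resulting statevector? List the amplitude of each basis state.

The final amplitudes are 0 on |00>, sqrt(2)*exp(I*pi/4)/2 on |01>, 0 on |10>, -sqrt(2)*exp(I*pi/4)/2 on |11>.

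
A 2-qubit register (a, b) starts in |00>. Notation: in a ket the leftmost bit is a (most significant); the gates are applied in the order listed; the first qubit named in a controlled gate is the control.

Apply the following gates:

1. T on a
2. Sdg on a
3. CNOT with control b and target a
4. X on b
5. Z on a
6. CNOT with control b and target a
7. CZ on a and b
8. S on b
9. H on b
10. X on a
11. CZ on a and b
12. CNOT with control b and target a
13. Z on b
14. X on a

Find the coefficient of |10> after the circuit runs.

The final state's coefficient on |10> equals -sqrt(2)*I/2.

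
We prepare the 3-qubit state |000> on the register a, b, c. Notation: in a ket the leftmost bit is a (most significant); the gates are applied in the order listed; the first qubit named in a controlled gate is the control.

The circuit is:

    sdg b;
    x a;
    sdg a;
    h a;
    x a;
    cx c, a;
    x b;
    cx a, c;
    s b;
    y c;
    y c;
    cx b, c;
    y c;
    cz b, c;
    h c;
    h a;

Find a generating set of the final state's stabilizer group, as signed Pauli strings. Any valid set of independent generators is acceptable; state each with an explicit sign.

One valid set of independent stabilizer generators is +XIX, -ZIZ, -IZI (any independent generating set of the same group is equally correct).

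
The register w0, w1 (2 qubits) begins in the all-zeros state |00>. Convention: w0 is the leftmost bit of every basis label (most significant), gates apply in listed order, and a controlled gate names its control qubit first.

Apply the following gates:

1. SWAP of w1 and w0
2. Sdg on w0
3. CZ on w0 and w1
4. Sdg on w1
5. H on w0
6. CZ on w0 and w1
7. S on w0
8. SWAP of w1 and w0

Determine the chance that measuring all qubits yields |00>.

A full measurement returns |00> with probability 1/2.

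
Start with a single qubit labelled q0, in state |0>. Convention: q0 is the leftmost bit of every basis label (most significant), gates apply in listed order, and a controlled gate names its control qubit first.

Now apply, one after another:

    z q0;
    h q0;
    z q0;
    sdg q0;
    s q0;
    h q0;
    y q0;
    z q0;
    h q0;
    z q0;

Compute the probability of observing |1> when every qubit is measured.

A full measurement returns |1> with probability 1/2.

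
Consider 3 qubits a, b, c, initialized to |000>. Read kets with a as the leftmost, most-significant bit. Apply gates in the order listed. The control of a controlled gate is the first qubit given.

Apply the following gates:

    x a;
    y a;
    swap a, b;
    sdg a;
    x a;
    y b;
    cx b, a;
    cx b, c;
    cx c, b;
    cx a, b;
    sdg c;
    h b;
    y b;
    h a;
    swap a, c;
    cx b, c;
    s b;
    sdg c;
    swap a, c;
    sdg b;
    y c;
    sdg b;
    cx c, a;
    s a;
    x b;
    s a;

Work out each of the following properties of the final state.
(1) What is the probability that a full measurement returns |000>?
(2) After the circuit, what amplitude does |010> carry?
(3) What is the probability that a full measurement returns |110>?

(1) The probability of measuring |000> is 1/4.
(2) The amplitude on |010> is I/2.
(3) Outcome |110> occurs with probability 1/4.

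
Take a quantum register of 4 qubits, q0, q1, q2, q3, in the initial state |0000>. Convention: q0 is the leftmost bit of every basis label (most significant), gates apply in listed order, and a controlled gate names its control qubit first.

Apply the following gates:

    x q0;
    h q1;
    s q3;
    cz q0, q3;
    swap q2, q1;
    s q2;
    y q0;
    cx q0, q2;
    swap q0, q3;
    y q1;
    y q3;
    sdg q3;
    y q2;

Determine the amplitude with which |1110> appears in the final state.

|1110> carries amplitude 0 in the final state.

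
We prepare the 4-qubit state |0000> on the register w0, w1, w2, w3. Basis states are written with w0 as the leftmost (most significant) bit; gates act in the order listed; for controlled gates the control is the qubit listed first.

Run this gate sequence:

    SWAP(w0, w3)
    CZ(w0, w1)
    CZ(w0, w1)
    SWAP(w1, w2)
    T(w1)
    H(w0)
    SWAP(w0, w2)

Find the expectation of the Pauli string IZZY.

The expectation value of IZZY is 0.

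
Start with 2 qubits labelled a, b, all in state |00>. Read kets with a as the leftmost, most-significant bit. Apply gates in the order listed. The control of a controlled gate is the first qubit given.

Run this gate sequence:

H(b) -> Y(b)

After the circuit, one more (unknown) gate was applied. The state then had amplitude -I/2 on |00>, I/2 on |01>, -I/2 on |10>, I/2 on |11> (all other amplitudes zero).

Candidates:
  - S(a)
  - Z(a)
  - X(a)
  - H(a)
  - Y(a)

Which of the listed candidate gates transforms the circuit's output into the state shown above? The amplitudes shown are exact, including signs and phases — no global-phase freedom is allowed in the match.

It was H(a) that produced the state shown.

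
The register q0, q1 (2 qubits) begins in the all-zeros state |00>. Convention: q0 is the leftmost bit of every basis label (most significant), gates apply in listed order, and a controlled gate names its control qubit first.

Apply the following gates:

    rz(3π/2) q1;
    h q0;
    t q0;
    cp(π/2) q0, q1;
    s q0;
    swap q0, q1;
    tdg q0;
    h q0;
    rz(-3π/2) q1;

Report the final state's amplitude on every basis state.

The final amplitudes are 1/2 on |00>, -exp(I*pi/4)/2 on |01>, 1/2 on |10>, -exp(I*pi/4)/2 on |11>.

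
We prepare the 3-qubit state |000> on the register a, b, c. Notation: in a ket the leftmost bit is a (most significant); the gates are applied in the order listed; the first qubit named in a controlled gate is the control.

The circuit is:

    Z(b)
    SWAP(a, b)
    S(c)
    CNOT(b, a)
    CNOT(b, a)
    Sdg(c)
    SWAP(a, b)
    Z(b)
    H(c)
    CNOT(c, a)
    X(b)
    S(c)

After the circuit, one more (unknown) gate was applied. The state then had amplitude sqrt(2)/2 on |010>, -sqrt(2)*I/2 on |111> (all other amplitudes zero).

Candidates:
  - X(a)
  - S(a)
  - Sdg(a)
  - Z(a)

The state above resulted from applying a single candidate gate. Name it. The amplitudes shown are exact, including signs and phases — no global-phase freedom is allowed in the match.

The unique candidate consistent with the amplitudes is Z(a). Key observation: gates 1-8 undo each other exactly, leaving only the rest of the circuit to track.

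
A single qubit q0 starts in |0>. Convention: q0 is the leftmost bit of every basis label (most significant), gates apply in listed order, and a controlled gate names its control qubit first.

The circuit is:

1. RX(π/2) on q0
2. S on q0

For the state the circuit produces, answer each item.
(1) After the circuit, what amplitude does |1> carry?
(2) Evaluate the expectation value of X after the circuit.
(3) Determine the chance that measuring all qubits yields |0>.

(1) The amplitude on |1> is sqrt(2)/2.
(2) In the final state, X has expectation 1.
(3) A full measurement returns |0> with probability 1/2.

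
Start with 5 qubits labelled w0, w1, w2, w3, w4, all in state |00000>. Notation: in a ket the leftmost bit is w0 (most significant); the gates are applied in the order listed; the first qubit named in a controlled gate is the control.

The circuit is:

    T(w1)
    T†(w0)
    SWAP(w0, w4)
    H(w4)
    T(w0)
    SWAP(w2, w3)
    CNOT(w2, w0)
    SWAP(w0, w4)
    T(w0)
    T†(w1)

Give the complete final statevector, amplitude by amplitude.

The final amplitudes are sqrt(2)/2 on |00000>, sqrt(2)*exp(I*pi/4)/2 on |10000>, and 0 on every other basis state.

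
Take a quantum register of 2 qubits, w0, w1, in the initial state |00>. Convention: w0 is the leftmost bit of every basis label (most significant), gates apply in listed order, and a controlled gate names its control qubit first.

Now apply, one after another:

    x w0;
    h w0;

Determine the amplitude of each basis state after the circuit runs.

The final amplitudes are sqrt(2)/2 on |00>, 0 on |01>, -sqrt(2)/2 on |10>, 0 on |11>.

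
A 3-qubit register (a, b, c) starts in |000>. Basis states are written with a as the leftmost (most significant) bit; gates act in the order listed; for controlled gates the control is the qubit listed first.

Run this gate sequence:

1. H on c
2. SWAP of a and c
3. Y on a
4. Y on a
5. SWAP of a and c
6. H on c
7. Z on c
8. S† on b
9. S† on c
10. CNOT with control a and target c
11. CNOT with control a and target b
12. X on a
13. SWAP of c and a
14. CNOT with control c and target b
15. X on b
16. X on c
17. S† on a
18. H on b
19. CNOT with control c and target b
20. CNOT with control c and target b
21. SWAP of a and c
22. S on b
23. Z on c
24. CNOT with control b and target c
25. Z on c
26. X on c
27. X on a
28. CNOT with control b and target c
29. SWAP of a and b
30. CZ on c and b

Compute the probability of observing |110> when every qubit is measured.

Outcome |110> occurs with probability 0. Key observation: gates 1-6 undo each other exactly, leaving only the rest of the circuit to track.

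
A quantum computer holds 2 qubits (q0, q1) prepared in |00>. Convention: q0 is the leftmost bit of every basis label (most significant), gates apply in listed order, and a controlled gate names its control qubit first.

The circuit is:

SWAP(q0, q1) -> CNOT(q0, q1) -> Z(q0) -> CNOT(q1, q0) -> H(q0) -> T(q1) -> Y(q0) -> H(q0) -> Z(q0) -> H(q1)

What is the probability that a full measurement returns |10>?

A full measurement returns |10> with probability 1/2.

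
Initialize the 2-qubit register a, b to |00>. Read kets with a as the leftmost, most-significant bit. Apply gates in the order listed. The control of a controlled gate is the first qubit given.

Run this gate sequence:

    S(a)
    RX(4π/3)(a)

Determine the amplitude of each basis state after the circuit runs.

The resulting statevector has amplitude -1/2 on |00>, 0 on |01>, -sqrt(3)*I/2 on |10>, 0 on |11>.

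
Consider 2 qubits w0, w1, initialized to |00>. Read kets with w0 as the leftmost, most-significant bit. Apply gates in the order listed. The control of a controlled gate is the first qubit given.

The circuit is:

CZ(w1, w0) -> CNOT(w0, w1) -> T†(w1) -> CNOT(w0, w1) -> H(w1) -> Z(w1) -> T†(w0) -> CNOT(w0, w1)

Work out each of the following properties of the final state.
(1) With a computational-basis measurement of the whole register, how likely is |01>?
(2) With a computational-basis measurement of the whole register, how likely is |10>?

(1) The probability of measuring |01> is 1/2.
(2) The probability of measuring |10> is 0.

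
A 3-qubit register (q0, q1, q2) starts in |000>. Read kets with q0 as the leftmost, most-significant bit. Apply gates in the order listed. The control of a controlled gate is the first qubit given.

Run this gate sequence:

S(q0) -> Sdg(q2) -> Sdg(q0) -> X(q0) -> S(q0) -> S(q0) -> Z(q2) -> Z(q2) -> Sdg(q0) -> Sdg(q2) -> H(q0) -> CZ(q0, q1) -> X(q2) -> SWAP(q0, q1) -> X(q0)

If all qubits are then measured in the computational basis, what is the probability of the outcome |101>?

The probability of measuring |101> is 1/2. Key observation: gates 6-9 undo each other exactly, leaving only the rest of the circuit to track.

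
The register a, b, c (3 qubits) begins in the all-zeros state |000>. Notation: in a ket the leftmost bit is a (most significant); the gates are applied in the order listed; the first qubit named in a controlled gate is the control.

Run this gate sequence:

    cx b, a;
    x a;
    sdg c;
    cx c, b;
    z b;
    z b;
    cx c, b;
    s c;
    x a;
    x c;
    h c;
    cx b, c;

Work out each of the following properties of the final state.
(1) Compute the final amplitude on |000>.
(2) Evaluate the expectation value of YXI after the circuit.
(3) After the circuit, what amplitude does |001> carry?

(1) The amplitude on |000> is sqrt(2)/2.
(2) The observable YXI averages to 0.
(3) The amplitude on |001> is -sqrt(2)/2.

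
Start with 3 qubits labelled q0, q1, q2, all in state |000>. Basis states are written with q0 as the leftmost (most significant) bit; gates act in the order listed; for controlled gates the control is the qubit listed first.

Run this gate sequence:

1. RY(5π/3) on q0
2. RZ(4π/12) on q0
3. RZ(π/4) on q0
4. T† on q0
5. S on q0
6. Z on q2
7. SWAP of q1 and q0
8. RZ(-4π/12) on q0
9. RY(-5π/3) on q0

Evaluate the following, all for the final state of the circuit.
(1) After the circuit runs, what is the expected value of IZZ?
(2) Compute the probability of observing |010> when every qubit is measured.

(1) The observable IZZ averages to 1/2.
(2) The probability of measuring |010> is 3/16.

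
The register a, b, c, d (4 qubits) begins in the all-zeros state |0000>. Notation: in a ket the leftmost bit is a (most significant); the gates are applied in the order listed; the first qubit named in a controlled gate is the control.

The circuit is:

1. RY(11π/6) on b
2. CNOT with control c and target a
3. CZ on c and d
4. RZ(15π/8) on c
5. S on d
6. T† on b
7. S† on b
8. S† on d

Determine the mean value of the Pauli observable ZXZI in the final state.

The observable ZXZI averages to sqrt(2)/4.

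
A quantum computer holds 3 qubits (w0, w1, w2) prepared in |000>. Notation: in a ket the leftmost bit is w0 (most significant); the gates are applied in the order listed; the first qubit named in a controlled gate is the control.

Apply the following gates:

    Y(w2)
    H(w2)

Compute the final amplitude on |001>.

The amplitude on |001> is -sqrt(2)*I/2.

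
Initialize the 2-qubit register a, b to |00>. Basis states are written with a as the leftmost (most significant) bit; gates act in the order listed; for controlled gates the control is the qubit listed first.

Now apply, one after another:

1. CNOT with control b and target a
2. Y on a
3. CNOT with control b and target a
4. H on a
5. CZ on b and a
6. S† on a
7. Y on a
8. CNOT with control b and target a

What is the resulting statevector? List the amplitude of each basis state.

The resulting statevector has amplitude sqrt(2)*I/2 on |00>, 0 on |01>, -sqrt(2)/2 on |10>, 0 on |11>.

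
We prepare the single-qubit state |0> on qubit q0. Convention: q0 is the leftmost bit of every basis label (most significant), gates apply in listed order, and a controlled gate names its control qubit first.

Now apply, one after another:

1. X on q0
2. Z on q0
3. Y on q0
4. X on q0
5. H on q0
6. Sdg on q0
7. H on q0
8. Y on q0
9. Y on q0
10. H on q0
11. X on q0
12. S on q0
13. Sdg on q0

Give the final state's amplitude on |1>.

The final state's coefficient on |1> equals sqrt(2)*I/2. Key observation: gates 12-13 undo each other exactly, leaving only the rest of the circuit to track.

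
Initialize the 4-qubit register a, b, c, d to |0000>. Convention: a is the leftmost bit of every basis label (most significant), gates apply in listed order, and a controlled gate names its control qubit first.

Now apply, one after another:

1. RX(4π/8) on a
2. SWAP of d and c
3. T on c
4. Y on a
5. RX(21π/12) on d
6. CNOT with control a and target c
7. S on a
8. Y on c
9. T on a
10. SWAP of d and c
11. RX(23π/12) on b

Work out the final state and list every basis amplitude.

The resulting statevector has amplitude 0 on |0000>, I*(-sqrt(6) - sqrt(3) - 1)/8 on |0001>, 0 on |0010>, -1/8 + sqrt(2)/8 + sqrt(3)/8 on |0011>, 0 on |0100>, -sqrt(3)/8 + 1/8 + sqrt(2)/8 on |0101>, 0 on |0110>, I*(-sqrt(6) + 1 + sqrt(3))/8 on |0111>, (1 + sqrt(3) + sqrt(6))*exp(3*I*pi/4)/8 on |1000>, 0 on |1001>, (-sqrt(3) - sqrt(2) + 1)*exp(I*pi/4)/8 on |1010>, 0 on |1011>, (-sqrt(2) - 1 + sqrt(3))*exp(I*pi/4)/8 on |1100>, 0 on |1101>, (-sqrt(3) - 1 + sqrt(6))*exp(3*I*pi/4)/8 on |1110>, 0 on |1111>.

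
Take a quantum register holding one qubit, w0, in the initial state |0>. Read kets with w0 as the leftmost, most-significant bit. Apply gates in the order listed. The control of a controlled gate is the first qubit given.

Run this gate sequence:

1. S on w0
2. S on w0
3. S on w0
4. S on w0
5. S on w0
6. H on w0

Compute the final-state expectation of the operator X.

The expectation value of X is 1. Key observation: steps 1-4 multiply out to the identity, so the circuit reduces to the remaining gates.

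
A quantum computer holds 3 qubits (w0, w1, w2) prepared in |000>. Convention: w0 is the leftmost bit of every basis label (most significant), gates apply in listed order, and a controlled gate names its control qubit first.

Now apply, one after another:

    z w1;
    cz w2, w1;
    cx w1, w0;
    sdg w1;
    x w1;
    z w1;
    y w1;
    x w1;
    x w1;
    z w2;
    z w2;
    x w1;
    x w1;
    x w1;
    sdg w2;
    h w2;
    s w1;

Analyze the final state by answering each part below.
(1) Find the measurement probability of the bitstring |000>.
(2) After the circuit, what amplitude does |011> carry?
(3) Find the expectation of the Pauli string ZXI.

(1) Outcome |000> occurs with probability 0. Key observation: the block from step 8 through step 13 cancels to the identity and can be dropped.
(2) The amplitude on |011> is -sqrt(2)/2.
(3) In the final state, ZXI has expectation 0.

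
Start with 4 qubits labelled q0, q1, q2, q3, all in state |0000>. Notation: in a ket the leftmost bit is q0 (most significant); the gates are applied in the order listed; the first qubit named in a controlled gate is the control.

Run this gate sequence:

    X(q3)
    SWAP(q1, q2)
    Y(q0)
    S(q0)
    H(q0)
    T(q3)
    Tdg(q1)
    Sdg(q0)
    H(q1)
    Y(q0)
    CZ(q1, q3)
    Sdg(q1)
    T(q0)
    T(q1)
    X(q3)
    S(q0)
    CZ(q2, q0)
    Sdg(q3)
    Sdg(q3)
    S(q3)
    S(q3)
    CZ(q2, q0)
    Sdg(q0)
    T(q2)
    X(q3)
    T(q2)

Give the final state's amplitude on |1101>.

|1101> carries amplitude exp(3*I*pi/4)/2 in the final state.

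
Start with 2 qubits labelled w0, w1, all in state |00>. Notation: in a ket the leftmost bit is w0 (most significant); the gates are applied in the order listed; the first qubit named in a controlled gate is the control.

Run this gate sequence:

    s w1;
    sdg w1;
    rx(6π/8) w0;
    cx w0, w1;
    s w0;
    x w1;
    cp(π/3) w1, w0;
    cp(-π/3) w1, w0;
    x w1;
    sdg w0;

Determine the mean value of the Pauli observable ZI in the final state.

In the final state, ZI has expectation -sqrt(2)/2. Key observation: gates 5-10 undo each other exactly, leaving only the rest of the circuit to track.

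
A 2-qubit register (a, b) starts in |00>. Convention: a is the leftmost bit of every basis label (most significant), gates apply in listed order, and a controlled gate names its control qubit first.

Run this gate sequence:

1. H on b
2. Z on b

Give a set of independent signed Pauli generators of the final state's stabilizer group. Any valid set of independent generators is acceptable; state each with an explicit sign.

The stabilizer group can be generated by -IX, +ZI, among other valid generating sets.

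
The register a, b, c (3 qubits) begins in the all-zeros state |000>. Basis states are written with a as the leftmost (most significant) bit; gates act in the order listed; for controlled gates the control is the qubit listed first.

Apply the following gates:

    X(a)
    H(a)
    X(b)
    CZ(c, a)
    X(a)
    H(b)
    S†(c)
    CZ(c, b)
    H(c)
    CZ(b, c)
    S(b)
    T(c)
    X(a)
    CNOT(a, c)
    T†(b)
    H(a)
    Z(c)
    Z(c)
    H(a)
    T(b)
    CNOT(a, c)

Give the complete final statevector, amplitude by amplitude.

The resulting statevector has amplitude sqrt(2)/4 on |000>, sqrt(2)*exp(I*pi/4)/4 on |001>, -sqrt(2)*I/4 on |010>, sqrt(2)*exp(3*I*pi/4)/4 on |011>, -sqrt(2)/4 on |100>, -sqrt(2)*exp(I*pi/4)/4 on |101>, sqrt(2)*I/4 on |110>, -sqrt(2)*exp(3*I*pi/4)/4 on |111>. Key observation: the block from step 14 through step 21 cancels to the identity and can be dropped.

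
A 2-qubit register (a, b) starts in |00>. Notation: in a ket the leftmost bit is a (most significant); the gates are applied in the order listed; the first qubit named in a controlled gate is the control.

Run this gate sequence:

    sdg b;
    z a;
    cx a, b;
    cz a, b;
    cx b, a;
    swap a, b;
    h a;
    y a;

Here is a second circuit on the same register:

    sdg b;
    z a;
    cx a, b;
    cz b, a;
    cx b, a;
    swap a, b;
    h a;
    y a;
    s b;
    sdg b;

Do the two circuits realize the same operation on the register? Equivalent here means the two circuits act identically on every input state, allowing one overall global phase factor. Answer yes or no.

Yes — the two circuits implement the same unitary up to a global phase.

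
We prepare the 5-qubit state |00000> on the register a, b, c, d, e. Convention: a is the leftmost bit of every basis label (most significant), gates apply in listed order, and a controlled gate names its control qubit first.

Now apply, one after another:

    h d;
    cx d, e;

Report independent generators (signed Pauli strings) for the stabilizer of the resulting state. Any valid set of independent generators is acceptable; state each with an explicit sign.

The stabilizer group can be generated by +IIIXX, +ZIIII, +IZIII, +IIZII, +IIIZZ, among other valid generating sets.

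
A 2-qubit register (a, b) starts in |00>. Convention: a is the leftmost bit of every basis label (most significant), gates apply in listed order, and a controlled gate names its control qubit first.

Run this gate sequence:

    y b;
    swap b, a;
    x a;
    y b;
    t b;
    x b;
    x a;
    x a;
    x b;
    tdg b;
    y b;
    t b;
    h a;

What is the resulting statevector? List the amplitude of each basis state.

The resulting statevector has amplitude sqrt(2)*I/2 on |00>, 0 on |01>, sqrt(2)*I/2 on |10>, 0 on |11>. Key observation: gates 4-11 undo each other exactly, leaving only the rest of the circuit to track.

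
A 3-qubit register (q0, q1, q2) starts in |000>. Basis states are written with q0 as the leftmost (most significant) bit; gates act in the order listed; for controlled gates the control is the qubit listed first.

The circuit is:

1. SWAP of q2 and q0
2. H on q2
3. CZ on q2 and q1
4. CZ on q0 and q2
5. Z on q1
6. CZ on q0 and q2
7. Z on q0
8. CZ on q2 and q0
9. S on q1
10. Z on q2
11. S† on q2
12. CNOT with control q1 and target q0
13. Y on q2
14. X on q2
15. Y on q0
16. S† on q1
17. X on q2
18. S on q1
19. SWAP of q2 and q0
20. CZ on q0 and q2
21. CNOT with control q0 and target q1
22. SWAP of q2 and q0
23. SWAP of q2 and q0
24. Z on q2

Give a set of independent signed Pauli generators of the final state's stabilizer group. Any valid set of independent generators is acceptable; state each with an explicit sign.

One valid set of independent stabilizer generators is -XYI, +ZZI, -IIZ (any independent generating set of the same group is equally correct).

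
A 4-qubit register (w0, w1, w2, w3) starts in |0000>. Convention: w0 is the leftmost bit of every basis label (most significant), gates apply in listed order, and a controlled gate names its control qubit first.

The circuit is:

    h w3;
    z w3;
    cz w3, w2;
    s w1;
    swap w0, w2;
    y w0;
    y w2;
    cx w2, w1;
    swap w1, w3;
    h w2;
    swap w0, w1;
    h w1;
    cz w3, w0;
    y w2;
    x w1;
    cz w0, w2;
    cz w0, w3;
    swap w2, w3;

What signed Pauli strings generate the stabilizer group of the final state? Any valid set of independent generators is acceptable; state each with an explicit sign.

One valid set of independent stabilizer generators is -XIIZ, -IXII, +ZIIX, -IIZI (any independent generating set of the same group is equally correct).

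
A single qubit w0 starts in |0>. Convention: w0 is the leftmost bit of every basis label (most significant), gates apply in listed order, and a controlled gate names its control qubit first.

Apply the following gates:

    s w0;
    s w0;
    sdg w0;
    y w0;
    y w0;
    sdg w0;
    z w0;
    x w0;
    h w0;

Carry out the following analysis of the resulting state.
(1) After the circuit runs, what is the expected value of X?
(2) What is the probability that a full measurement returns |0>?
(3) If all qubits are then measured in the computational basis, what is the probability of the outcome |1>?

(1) In the final state, X has expectation -1.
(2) A full measurement returns |0> with probability 1/2.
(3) Outcome |1> occurs with probability 1/2.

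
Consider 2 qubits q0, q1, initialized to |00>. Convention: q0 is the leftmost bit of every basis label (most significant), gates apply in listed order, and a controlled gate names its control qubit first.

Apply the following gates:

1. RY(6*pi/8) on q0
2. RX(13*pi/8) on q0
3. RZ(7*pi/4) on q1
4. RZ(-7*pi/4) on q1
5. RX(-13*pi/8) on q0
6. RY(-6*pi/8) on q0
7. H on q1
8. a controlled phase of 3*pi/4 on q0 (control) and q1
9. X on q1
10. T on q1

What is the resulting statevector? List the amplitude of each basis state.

The resulting statevector has amplitude sqrt(2)/2 on |00>, sqrt(2)*exp(I*pi/4)/2 on |01>, 0 on |10>, 0 on |11>. Key observation: the block from step 1 through step 6 cancels to the identity and can be dropped.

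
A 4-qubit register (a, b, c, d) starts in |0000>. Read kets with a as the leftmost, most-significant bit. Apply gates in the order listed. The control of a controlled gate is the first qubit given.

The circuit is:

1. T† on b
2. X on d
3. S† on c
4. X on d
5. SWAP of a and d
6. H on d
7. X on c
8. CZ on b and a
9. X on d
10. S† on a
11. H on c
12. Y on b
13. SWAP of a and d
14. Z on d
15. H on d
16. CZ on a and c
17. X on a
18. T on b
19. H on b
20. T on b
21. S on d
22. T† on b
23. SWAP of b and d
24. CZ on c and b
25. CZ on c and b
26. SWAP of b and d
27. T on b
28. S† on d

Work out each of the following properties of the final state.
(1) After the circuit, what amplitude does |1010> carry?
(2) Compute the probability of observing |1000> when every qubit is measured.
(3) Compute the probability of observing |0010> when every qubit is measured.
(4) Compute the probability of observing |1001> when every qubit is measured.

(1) The amplitude on |1010> is -exp(3*I*pi/4)/4. Key observation: steps 21-28 multiply out to the identity, so the circuit reduces to the remaining gates.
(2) Outcome |1000> occurs with probability 1/16.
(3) Outcome |0010> occurs with probability 1/16.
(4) A full measurement returns |1001> with probability 1/16.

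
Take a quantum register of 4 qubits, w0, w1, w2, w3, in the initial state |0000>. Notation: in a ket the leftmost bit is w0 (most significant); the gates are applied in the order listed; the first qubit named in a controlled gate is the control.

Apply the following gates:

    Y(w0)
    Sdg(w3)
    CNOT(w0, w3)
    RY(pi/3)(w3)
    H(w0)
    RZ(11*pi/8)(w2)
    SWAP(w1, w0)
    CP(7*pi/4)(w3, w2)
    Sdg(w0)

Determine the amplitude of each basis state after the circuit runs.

The final amplitudes are sqrt(2)*exp(13*I*pi/16)/4 on |0000>, -sqrt(6)*exp(13*I*pi/16)/4 on |0001>, -sqrt(2)*exp(13*I*pi/16)/4 on |0100>, sqrt(6)*exp(13*I*pi/16)/4 on |0101>, and 0 on every other basis state.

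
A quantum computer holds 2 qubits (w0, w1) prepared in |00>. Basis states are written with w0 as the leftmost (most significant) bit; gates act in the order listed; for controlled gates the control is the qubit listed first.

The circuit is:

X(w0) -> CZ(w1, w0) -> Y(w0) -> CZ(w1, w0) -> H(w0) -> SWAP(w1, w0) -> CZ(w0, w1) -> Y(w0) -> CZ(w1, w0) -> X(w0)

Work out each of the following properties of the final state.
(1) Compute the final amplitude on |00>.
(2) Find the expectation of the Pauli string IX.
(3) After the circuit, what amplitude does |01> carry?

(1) |00> carries amplitude sqrt(2)/2 in the final state.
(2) The expectation value of IX is -1.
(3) |01> carries amplitude -sqrt(2)/2 in the final state.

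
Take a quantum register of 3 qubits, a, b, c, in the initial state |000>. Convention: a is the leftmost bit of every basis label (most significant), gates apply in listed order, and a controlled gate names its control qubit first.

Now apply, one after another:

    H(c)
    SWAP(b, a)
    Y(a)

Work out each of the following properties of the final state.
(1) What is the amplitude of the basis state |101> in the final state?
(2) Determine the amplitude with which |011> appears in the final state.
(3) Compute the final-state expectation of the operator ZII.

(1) The amplitude on |101> is sqrt(2)*I/2.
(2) The amplitude on |011> is 0.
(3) The observable ZII averages to -1.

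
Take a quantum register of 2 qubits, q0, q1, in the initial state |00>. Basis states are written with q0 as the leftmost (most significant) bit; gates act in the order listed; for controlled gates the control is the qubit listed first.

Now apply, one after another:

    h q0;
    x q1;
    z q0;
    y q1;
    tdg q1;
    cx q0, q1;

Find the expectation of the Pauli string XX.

In the final state, XX has expectation -1.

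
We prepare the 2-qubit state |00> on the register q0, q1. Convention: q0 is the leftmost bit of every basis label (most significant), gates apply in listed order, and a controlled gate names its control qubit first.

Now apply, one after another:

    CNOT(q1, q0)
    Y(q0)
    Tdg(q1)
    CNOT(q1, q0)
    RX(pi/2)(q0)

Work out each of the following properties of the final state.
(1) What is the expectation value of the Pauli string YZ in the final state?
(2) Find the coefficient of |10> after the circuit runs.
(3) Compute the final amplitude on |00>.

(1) The expectation value of YZ is 1.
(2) The amplitude on |10> is sqrt(2)*I/2.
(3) |00> carries amplitude sqrt(2)/2 in the final state.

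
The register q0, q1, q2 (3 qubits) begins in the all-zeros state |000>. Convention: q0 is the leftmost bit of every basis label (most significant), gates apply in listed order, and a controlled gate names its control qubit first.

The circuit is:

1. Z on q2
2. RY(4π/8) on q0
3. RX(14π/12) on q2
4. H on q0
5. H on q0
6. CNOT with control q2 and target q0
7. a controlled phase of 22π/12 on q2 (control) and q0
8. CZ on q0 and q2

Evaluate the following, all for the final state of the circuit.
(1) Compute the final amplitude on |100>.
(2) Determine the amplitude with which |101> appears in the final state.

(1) The amplitude on |100> is 1/4 - sqrt(3)/4. Key observation: gates 4-5 undo each other exactly, leaving only the rest of the circuit to track.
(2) The amplitude on |101> is (1 + sqrt(3))*exp(I*pi/3)/4.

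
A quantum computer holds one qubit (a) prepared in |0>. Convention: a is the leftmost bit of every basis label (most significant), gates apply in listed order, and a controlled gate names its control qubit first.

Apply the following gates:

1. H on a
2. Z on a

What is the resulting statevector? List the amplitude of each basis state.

The resulting statevector has amplitude sqrt(2)/2 on |0>, -sqrt(2)/2 on |1>.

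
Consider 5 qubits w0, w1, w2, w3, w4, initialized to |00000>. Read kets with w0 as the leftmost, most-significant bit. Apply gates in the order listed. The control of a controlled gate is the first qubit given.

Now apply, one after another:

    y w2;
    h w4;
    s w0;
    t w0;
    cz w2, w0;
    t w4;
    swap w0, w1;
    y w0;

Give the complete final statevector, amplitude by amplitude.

The resulting statevector has amplitude -sqrt(2)/2 on |10100>, -sqrt(2)*exp(I*pi/4)/2 on |10101>, and 0 on every other basis state.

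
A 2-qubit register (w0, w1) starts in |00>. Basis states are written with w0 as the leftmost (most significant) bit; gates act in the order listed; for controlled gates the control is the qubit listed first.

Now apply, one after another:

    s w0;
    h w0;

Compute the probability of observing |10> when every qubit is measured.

A full measurement returns |10> with probability 1/2.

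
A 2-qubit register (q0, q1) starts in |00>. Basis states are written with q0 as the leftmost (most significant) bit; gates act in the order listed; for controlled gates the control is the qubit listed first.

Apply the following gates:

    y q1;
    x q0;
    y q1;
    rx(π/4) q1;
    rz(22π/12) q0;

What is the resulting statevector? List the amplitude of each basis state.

After the circuit, the state carries amplitude 0 on |00>, 0 on |01>, sqrt(sqrt(2) + 2)*exp(11*I*pi/12)/2 on |10>, sqrt(2 - sqrt(2))*exp(5*I*pi/12)/2 on |11>.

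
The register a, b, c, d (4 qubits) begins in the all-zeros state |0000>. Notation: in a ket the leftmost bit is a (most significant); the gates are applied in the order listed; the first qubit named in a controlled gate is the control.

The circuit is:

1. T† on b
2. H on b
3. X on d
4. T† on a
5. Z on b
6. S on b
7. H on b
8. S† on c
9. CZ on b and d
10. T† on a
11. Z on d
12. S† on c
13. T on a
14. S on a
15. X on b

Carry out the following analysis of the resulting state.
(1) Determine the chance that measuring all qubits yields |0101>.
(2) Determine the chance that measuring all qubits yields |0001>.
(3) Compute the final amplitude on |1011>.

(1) The probability of measuring |0101> is 1/2.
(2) Outcome |0001> occurs with probability 1/2.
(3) The amplitude on |1011> is 0.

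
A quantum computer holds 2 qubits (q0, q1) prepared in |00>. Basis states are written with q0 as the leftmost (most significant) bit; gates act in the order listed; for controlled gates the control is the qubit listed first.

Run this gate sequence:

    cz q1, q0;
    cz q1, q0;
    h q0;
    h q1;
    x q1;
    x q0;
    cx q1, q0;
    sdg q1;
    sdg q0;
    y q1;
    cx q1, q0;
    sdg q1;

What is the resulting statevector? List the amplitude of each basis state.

The final amplitudes are -1/2 on |00>, -I/2 on |01>, I/2 on |10>, 1/2 on |11>.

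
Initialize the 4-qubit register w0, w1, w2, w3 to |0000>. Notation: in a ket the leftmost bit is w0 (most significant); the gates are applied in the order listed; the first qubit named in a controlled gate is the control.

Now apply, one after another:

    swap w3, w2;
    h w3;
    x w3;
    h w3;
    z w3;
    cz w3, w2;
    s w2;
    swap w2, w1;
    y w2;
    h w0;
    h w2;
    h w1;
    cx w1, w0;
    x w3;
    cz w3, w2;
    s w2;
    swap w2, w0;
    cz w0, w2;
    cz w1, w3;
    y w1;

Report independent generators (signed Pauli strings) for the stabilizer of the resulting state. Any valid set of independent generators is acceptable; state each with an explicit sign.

One valid set of independent stabilizer generators is +YIZI, +IXII, +ZIXI, -IIIZ (any independent generating set of the same group is equally correct). Key observation: the block from step 2 through step 5 cancels to the identity and can be dropped.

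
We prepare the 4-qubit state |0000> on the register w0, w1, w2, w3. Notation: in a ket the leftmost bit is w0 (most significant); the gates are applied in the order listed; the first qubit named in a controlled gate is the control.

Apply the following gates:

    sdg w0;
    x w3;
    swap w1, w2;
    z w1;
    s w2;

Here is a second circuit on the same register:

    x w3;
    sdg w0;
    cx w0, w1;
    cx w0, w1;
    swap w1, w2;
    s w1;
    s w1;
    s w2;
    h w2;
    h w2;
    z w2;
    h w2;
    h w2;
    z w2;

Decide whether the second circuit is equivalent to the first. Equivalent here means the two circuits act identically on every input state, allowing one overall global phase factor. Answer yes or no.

Yes — the two circuits implement the same unitary up to a global phase.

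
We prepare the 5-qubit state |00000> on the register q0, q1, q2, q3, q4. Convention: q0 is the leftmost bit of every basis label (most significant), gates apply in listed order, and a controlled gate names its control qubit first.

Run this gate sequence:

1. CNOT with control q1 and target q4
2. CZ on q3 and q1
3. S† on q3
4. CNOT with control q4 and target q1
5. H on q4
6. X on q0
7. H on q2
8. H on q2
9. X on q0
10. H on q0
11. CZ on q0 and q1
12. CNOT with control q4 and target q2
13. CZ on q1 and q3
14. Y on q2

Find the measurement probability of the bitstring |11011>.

The probability of measuring |11011> is 0. Key observation: the block from step 7 through step 8 cancels to the identity and can be dropped.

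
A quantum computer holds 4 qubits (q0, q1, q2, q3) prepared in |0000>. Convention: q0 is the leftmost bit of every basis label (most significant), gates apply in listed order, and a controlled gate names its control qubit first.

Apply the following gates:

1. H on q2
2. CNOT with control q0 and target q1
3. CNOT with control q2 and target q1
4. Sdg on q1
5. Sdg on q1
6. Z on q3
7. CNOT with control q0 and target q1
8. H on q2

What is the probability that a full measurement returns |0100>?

Outcome |0100> occurs with probability 1/4.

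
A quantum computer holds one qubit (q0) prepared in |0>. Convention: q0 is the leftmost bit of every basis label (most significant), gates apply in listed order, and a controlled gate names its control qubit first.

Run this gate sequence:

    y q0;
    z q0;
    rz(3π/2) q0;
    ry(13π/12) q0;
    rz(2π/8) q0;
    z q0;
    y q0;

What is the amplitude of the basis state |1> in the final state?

The final state's coefficient on |1> equals (-sqrt(3*sqrt(2) + 6)/4 - sqrt(2 - sqrt(2))/4)*exp(5*I*pi/8).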